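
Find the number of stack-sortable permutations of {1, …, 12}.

Stack-sortable permutations are exactly the 231-avoiding ones, counted by C_n; here n = 12.
C_12 = C(24,12)/13 = 2704156/13 = 208012.

208012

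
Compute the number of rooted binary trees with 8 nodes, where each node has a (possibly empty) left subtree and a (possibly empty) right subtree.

1430

There are C_n binary search tree shapes on n keys; with n = 8 that is C_8.
C_8 = C_7 · 2(2·7+1)/(7+2) = 429 · 30/9 = 1430.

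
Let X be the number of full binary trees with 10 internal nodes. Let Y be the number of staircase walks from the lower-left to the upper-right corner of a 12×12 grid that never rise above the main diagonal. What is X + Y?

224808

The number of full binary trees on 10 internal nodes is the Catalan number C_10. So X = C_10 = 16796.
Monotone paths in an n×n grid that stay weakly below the diagonal are counted by C_n; here n = 12. So Y = C_12 = 208012.
X + Y = 16796 + 208012 = 224808.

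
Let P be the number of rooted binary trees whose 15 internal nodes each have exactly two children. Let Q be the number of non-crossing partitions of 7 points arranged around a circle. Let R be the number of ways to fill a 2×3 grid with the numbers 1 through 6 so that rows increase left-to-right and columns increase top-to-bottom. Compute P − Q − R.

Full binary trees with n internal nodes are counted by C_n; here n = 15. So P = C_15 = 9694845.
The non-crossing partitions of [7] form a lattice of size C_7. So Q = C_7 = 429.
By the hook-length formula (or a Dyck-path bijection), SYT of shape 2×3 number C_3. So R = C_3 = 5.
P − Q − R = 9694845 − 429 − 5 = 9694411.

9694411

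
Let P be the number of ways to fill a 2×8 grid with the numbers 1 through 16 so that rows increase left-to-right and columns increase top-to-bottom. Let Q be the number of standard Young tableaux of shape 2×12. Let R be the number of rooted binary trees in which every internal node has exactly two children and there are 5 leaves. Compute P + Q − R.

209428

By the hook-length formula (or a Dyck-path bijection), SYT of shape 2×8 number C_8. So P = C_8 = 1430.
By the hook-length formula (or a Dyck-path bijection), SYT of shape 2×12 number C_12. So Q = C_12 = 208012.
Full binary trees with 5 leaves have 5−1 = 4 internal nodes, so there are C_4 of them. So R = C_4 = 14.
P + Q − R = 1430 + 208012 − 14 = 209428.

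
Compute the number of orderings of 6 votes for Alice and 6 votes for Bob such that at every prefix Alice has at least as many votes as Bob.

Ballot sequences with n votes each where one side never trails are Dyck words, counted by C_n; here n = 6.
C_6 = C(12,6)/7 = 924/7 = 132.

132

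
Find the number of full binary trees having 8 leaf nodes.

A full binary tree with L leaves has L−1 internal nodes and is counted by C_{L−1}; L = 8 gives C_7.
C_7 = C(14,7)/8 = 3432/8 = 429.

429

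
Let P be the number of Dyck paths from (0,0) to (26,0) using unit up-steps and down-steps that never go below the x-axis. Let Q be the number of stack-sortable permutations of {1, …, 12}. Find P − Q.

534888

A Dyck path with 13 up-steps and 13 down-steps has semilength 13, so there are C_13 of them. So P = C_13 = 742900.
Stack-sortable permutations are exactly the 231-avoiding ones, counted by C_n; here n = 12. So Q = C_12 = 208012.
P − Q = 742900 − 208012 = 534888.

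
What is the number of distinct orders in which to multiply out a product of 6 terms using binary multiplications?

Bracketing 6 factors into binary products is counted by C_{6−1} = C_5.
C_5 = 42.

42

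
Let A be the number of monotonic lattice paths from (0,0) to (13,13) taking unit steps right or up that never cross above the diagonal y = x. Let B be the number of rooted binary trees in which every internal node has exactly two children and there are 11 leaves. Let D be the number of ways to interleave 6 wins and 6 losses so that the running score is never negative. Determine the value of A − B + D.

Monotone paths in an n×n grid that stay weakly below the diagonal are counted by C_n; here n = 13. So A = C_13 = 742900.
Full binary trees with 11 leaves have 11−1 = 10 internal nodes, so there are C_10 of them. So B = C_10 = 16796.
Reading a vote for the leader as '(' and for the other as ')' turns such a sequence into a balanced string of 6 pairs, so the count is C_6. So D = C_6 = 132.
A − B + D = 742900 − 16796 + 132 = 726236.

726236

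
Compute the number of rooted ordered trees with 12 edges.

Rooted ordered trees with n edges are counted by C_n; here n = 12.
C_12 = C(24,12)/13 = 2704156/13 = 208012.

208012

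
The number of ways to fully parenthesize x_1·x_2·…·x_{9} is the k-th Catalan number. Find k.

Ways to associate a product of 9 factors correspond to binary trees on 9 leaves, so the count is C_8.

8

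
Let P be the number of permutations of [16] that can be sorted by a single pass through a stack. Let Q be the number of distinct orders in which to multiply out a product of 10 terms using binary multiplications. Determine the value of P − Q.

35352808

Stack-sortable permutations are exactly the 231-avoiding ones, counted by C_n; here n = 16. So P = C_16 = 35357670.
Ways to associate a product of 10 factors correspond to binary trees on 10 leaves, so the count is C_9. So Q = C_9 = 4862.
P − Q = 35357670 − 4862 = 35352808.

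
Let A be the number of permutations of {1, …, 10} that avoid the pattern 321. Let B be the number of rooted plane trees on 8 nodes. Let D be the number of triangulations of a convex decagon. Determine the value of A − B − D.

Permutations of [n] avoiding any single length-3 pattern are counted by C_n; here n = 10. So A = C_10 = 16796.
A rooted plane tree on 8 nodes has 7 edges, and such trees are counted by C_7. So B = C_7 = 429.
Triangulations of a convex m-gon are counted by C_{m−2}; with m = 10 this is C_8. So D = C_8 = 1430.
A − B − D = 16796 − 429 − 1430 = 14937.

14937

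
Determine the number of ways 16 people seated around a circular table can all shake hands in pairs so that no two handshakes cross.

With 16 = 2·8 people, non-crossing handshake pairings are non-crossing perfect matchings on a circle, counted by C_8.
C_8 = C_7 · 2(2·7+1)/(7+2) = 429 · 30/9 = 1430.

1430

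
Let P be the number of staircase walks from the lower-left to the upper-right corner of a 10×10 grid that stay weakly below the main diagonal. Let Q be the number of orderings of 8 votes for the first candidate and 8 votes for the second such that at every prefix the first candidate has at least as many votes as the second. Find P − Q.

15366

Monotone paths in an n×n grid that stay weakly below the diagonal are counted by C_n; here n = 10. So P = C_10 = 16796.
Ballot sequences with n votes each where one side never trails are Dyck words, counted by C_n; here n = 8. So Q = C_8 = 1430.
P − Q = 16796 − 1430 = 15366.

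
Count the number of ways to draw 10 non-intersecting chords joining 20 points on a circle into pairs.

Non-crossing perfect matchings of 2n points on a circle are counted by C_n; with 20 points, n = 10.
C_10 = C_9 · 2(2·9+1)/(9+2) = 4862 · 38/11 = 16796.

16796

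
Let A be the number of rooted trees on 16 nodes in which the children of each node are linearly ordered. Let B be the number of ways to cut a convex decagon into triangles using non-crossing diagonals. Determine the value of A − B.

A rooted plane tree on 16 nodes has 15 edges, and such trees are counted by C_15. So A = C_15 = 9694845.
The number of triangulations of a 10-gon is the Catalan number C_8 (index = sides − 2). So B = C_8 = 1430.
A − B = 9694845 − 1430 = 9693415.

9693415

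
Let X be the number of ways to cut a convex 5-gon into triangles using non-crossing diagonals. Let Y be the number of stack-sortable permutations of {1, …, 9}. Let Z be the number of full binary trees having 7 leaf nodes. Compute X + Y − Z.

4735

Triangulations of a convex m-gon are counted by C_{m−2}; with m = 5 this is C_3. So X = C_3 = 5.
Stack-sortable permutations are exactly the 231-avoiding ones, counted by C_n; here n = 9. So Y = C_9 = 4862.
A full binary tree with L leaves has L−1 internal nodes and is counted by C_{L−1}; L = 7 gives C_6. So Z = C_6 = 132.
X + Y − Z = 5 + 4862 − 132 = 4735.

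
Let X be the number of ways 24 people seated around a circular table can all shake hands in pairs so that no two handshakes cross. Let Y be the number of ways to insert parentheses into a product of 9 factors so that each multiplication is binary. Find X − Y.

With 24 = 2·12 people, non-crossing handshake pairings are non-crossing perfect matchings on a circle, counted by C_12. So X = C_12 = 208012.
Parenthesizations of m factors correspond to full binary trees with m leaves, counted by C_{m−1}; m = 9 gives C_8. So Y = C_8 = 1430.
X − Y = 208012 − 1430 = 206582.

206582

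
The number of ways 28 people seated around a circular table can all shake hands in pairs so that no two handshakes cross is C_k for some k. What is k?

With 28 = 2·14 people, non-crossing handshake pairings are non-crossing perfect matchings on a circle, counted by C_14.

14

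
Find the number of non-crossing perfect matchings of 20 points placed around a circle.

Non-crossing perfect matchings of 2n points on a circle are counted by C_n; with 20 points, n = 10.
C_10 = C(20,10)/11 = 184756/11 = 16796.

16796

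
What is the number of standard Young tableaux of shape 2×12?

208012

By the hook-length formula (or a Dyck-path bijection), SYT of shape 2×12 number C_12.
C_12 = C_11 · 2(2·11+1)/(11+2) = 58786 · 46/13 = 208012.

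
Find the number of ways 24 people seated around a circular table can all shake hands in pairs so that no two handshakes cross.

208012

With 24 = 2·12 people, non-crossing handshake pairings are non-crossing perfect matchings on a circle, counted by C_12.
C_12 = C_11 · 2(2·11+1)/(11+2) = 58786 · 46/13 = 208012.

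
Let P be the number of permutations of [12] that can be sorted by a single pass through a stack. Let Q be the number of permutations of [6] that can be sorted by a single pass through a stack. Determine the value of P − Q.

207880

By Knuth's characterisation, the stack-sortable permutations of length 12 are the 231-avoiders, numbering C_12. So P = C_12 = 208012.
Stack-sortable permutations are exactly the 231-avoiding ones, counted by C_n; here n = 6. So Q = C_6 = 132.
P − Q = 208012 − 132 = 207880.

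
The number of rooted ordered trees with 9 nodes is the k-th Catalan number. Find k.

Rooted ordered (plane) trees on m nodes have m−1 edges and are counted by C_{m−1}; m = 9 gives C_8.

8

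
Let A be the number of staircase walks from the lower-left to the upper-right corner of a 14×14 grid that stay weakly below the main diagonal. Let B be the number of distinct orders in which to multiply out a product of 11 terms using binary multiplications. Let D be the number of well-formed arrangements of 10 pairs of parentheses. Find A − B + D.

2674440

Monotone paths in an n×n grid that stay weakly below the diagonal are counted by C_n; here n = 14. So A = C_14 = 2674440.
Parenthesizations of m factors correspond to full binary trees with m leaves, counted by C_{m−1}; m = 11 gives C_10. So B = C_10 = 16796.
With 10 pairs the number of balanced bracket strings is the Catalan number C_10. So D = C_10 = 16796.
A − B + D = 2674440 − 16796 + 16796 = 2674440.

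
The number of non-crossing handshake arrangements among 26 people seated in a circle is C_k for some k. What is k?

13

With 26 = 2·13 people, non-crossing handshake pairings are non-crossing perfect matchings on a circle, counted by C_13.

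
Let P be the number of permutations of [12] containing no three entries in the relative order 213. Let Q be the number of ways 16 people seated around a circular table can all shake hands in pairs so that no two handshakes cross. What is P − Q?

Permutations of [n] avoiding any single length-3 pattern are counted by C_n; here n = 12. So P = C_12 = 208012.
With 16 = 2·8 people, non-crossing handshake pairings are non-crossing perfect matchings on a circle, counted by C_8. So Q = C_8 = 1430.
P − Q = 208012 − 1430 = 206582.

206582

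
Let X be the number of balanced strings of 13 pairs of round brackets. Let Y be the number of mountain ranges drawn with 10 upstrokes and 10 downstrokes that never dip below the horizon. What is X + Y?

759696

With 13 pairs the number of balanced bracket strings is the Catalan number C_13. So X = C_13 = 742900.
Paths of 10 up- and 10 down-steps that never dip below the axis are Dyck paths; their count is C_10. So Y = C_10 = 16796.
X + Y = 742900 + 16796 = 759696.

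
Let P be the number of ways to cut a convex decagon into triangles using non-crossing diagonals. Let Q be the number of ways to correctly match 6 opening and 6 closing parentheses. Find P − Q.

1298

A convex 10-gon is triangulated into 8 triangles, and the number of such triangulations is the Catalan number C_{10−2} = C_8. So P = C_8 = 1430.
Balanced strings of n pairs of brackets are counted by C_n; here n = 6. So Q = C_6 = 132.
P − Q = 1430 − 132 = 1298.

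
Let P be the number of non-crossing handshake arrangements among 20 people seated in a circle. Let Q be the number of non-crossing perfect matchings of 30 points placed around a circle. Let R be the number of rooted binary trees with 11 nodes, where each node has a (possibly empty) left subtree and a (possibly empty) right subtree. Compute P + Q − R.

Non-crossing handshake pairings of 2n people are counted by C_n; 20 people gives n = 10. So P = C_10 = 16796.
Pairing 30 circle points by 15 non-crossing chords gives C_15 matchings. So Q = C_15 = 9694845.
There are C_n binary search tree shapes on n keys; with n = 11 that is C_11. So R = C_11 = 58786.
P + Q − R = 16796 + 9694845 − 58786 = 9652855.

9652855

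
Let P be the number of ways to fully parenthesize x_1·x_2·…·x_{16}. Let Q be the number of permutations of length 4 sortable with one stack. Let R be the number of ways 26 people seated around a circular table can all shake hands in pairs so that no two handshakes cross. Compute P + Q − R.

8951959

Bracketing 16 factors into binary products is counted by C_{16−1} = C_15. So P = C_15 = 9694845.
Stack-sortable permutations are exactly the 231-avoiding ones, counted by C_n; here n = 4. So Q = C_4 = 14.
With 26 = 2·13 people, non-crossing handshake pairings are non-crossing perfect matchings on a circle, counted by C_13. So R = C_13 = 742900.
P + Q − R = 9694845 + 14 − 742900 = 8951959.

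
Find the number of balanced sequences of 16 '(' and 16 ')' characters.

35357670

A balanced arrangement of 16 bracket pairs is a Dyck word of semilength 16, so the count is C_16.
C_16 = C(32,16)/17 = 601080390/17 = 35357670.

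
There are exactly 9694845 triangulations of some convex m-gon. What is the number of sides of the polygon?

17

Triangulations of a convex m-gon are counted by C_{m−2}. Since C_15 = 9694845, the index is 15.
So m − 2 = 15, giving m = 17 sides.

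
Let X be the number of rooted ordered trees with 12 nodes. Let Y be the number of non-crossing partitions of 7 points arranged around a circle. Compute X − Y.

58357

Rooted ordered (plane) trees on m nodes have m−1 edges and are counted by C_{m−1}; m = 12 gives C_11. So X = C_11 = 58786.
Non-crossing partitions of an n-element set are counted by C_n; here n = 7. So Y = C_7 = 429.
X − Y = 58786 − 429 = 58357.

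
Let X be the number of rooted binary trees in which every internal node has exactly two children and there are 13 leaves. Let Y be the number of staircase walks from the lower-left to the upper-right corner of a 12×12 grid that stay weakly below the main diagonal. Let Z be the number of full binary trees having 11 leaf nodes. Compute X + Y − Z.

399228

Full binary trees with 13 leaves have 13−1 = 12 internal nodes, so there are C_12 of them. So X = C_12 = 208012.
Monotone paths in an n×n grid that stay weakly below the diagonal are counted by C_n; here n = 12. So Y = C_12 = 208012.
A full binary tree with L leaves has L−1 internal nodes and is counted by C_{L−1}; L = 11 gives C_10. So Z = C_10 = 16796.
X + Y − Z = 208012 + 208012 − 16796 = 399228.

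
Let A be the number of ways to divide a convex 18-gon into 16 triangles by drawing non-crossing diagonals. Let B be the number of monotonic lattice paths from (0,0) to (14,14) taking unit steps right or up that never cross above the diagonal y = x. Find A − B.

32683230

Triangulations of a convex m-gon are counted by C_{m−2}; with m = 18 this is C_16. So A = C_16 = 35357670.
Sub-diagonal monotone paths from (0,0) to (14,14) biject with Dyck paths of semilength 14, giving C_14. So B = C_14 = 2674440.
A − B = 35357670 − 2674440 = 32683230.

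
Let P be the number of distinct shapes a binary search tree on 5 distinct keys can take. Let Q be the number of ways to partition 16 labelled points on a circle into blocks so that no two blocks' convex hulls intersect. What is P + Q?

35357712

Rooted binary trees with 5 nodes (each child slot possibly empty) number C_5. So P = C_5 = 42.
Non-crossing partitions of an n-element set are counted by C_n; here n = 16. So Q = C_16 = 35357670.
P + Q = 42 + 35357670 = 35357712.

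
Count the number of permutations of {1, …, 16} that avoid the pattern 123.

Permutations of [n] avoiding any single length-3 pattern are counted by C_n; here n = 16.
C_16 = C_15 · 2(2·15+1)/(15+2) = 9694845 · 62/17 = 35357670.

35357670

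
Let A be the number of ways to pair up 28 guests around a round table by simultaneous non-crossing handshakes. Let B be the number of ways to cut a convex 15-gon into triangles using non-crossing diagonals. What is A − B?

With 28 = 2·14 people, non-crossing handshake pairings are non-crossing perfect matchings on a circle, counted by C_14. So A = C_14 = 2674440.
A convex 15-gon is triangulated into 13 triangles, and the number of such triangulations is the Catalan number C_{15−2} = C_13. So B = C_13 = 742900.
A − B = 2674440 − 742900 = 1931540.

1931540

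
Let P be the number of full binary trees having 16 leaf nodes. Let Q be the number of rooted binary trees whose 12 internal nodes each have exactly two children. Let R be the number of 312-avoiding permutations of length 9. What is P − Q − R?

Full binary trees with 16 leaves have 16−1 = 15 internal nodes, so there are C_15 of them. So P = C_15 = 9694845.
Full binary trees with n internal nodes are counted by C_n; here n = 12. So Q = C_12 = 208012.
Permutations of [n] avoiding any single length-3 pattern are counted by C_n; here n = 9. So R = C_9 = 4862.
P − Q − R = 9694845 − 208012 − 4862 = 9481971.

9481971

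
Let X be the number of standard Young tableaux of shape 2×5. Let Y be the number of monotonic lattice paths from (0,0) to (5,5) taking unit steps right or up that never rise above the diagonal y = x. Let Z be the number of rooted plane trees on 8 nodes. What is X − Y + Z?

429

Standard Young tableaux of shape 2×n are counted by C_n; here n = 5. So X = C_5 = 42.
Monotone paths in an n×n grid that stay weakly below the diagonal are counted by C_n; here n = 5. So Y = C_5 = 42.
Rooted ordered (plane) trees on m nodes have m−1 edges and are counted by C_{m−1}; m = 8 gives C_7. So Z = C_7 = 429.
X − Y + Z = 42 − 42 + 429 = 429.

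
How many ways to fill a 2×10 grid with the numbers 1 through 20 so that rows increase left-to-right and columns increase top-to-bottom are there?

16796

Standard Young tableaux of shape 2×n are counted by C_n; here n = 10.
C_10 = 16796.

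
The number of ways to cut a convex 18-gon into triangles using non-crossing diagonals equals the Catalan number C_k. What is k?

Triangulations of a convex m-gon are counted by C_{m−2}; with m = 18 this is C_16.

16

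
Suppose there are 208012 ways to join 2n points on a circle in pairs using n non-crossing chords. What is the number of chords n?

Non-crossing pairings of 2n points on a circle are counted by C_n. Since C_12 = 208012, the index is 12.

12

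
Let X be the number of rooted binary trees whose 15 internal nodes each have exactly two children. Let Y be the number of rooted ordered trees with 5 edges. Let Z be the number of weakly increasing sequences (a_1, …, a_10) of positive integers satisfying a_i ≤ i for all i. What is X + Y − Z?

9678091

Full binary trees with n internal nodes are counted by C_n; here n = 15. So X = C_15 = 9694845.
A rooted plane tree with 5 edges has 6 nodes, and the count is C_5. So Y = C_5 = 42.
Such sub-staircase sequences of length n are counted by C_n; here n = 10. So Z = C_10 = 16796.
X + Y − Z = 9694845 + 42 − 16796 = 9678091.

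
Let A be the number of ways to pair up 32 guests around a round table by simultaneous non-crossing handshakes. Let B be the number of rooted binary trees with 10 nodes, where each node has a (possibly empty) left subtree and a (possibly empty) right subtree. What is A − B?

35340874

With 32 = 2·16 people, non-crossing handshake pairings are non-crossing perfect matchings on a circle, counted by C_16. So A = C_16 = 35357670.
Binary trees (left/right distinguished) on n nodes are counted by C_n; here n = 10. So B = C_10 = 16796.
A − B = 35357670 − 16796 = 35340874.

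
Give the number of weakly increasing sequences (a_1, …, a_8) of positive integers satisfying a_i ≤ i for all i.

Such sub-staircase sequences of length n are counted by C_n; here n = 8.
C_8 = C(16,8)/9 = 12870/9 = 1430.

1430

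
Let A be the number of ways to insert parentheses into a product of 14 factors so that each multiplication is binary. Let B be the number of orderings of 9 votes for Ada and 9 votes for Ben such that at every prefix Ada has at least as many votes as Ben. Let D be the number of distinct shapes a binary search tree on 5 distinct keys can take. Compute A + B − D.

Ways to associate a product of 14 factors correspond to binary trees on 14 leaves, so the count is C_13. So A = C_13 = 742900.
Ballot sequences with n votes each where one side never trails are Dyck words, counted by C_n; here n = 9. So B = C_9 = 4862.
Rooted binary trees with 5 nodes (each child slot possibly empty) number C_5. So D = C_5 = 42.
A + B − D = 742900 + 4862 − 42 = 747720.

747720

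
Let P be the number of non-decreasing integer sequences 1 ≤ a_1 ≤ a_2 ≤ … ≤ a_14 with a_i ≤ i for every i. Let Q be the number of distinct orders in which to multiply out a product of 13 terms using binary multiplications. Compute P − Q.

2466428

Weakly increasing sequences with a_i ≤ i biject with Dyck paths of semilength 14, so there are C_14. So P = C_14 = 2674440.
Bracketing 13 factors into binary products is counted by C_{13−1} = C_12. So Q = C_12 = 208012.
P − Q = 2674440 − 208012 = 2466428.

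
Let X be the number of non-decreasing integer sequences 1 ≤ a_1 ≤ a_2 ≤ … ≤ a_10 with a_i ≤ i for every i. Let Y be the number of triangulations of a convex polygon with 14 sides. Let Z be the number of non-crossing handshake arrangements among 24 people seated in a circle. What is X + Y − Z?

Such sub-staircase sequences of length n are counted by C_n; here n = 10. So X = C_10 = 16796.
A convex 14-gon is triangulated into 12 triangles, and the number of such triangulations is the Catalan number C_{14−2} = C_12. So Y = C_12 = 208012.
Non-crossing handshake pairings of 2n people are counted by C_n; 24 people gives n = 12. So Z = C_12 = 208012.
X + Y − Z = 16796 + 208012 − 208012 = 16796.

16796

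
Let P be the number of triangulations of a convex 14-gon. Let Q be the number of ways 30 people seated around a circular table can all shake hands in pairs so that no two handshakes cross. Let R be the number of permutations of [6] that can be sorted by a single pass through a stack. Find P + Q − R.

9902725

The number of triangulations of a 14-gon is the Catalan number C_12 (index = sides − 2). So P = C_12 = 208012.
With 30 = 2·15 people, non-crossing handshake pairings are non-crossing perfect matchings on a circle, counted by C_15. So Q = C_15 = 9694845.
By Knuth's characterisation, the stack-sortable permutations of length 6 are the 231-avoiders, numbering C_6. So R = C_6 = 132.
P + Q − R = 208012 + 9694845 − 132 = 9902725.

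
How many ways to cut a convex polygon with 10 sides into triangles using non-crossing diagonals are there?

1430

The number of triangulations of a 10-gon is the Catalan number C_8 (index = sides − 2).
C_8 = 1430.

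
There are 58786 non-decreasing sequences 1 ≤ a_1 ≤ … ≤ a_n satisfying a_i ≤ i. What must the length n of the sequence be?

11

Such sub-staircase sequences of length n are counted by C_n; 58786 = C_11.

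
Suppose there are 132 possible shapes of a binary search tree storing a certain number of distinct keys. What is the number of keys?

6

Binary search tree shapes on n keys are counted by C_n; 132 = C_6.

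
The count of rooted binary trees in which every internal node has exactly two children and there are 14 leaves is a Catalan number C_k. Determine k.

13

Full binary trees with 14 leaves have 14−1 = 13 internal nodes, so there are C_13 of them.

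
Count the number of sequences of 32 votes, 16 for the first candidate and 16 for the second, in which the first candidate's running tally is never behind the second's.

35357670

Ballot sequences with n votes each where one side never trails are Dyck words, counted by C_n; here n = 16.
C_16 = 35357670.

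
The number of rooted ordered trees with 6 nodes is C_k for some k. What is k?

5

Rooted ordered (plane) trees on m nodes have m−1 edges and are counted by C_{m−1}; m = 6 gives C_5.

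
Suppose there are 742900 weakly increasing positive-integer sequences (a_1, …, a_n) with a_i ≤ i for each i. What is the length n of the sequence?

13

Such sub-staircase sequences of length n are counted by C_n, and C_13 = 742900.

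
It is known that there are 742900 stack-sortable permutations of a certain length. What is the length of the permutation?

Stack-sortable permutations of [n] are counted by C_n. Since C_13 = 742900, the index is 13.

13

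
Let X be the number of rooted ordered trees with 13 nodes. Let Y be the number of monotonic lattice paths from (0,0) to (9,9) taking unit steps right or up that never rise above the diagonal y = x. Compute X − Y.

A rooted plane tree on 13 nodes has 12 edges, and such trees are counted by C_12. So X = C_12 = 208012.
Sub-diagonal monotone paths from (0,0) to (9,9) biject with Dyck paths of semilength 9, giving C_9. So Y = C_9 = 4862.
X − Y = 208012 − 4862 = 203150.

203150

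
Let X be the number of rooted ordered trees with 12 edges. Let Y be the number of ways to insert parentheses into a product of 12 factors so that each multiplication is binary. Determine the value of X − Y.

A rooted plane tree with 12 edges has 13 nodes, and the count is C_12. So X = C_12 = 208012.
Parenthesizations of m factors correspond to full binary trees with m leaves, counted by C_{m−1}; m = 12 gives C_11. So Y = C_11 = 58786.
X − Y = 208012 − 58786 = 149226.

149226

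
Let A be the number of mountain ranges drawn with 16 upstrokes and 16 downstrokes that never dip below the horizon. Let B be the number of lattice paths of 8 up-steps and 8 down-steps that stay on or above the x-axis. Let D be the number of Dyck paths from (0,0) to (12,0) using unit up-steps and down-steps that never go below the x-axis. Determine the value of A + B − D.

35358968

Dyck paths of semilength n (length 2n) are counted by C_n; here n = 16. So A = C_16 = 35357670.
Paths of 8 up- and 8 down-steps that never dip below the axis are Dyck paths; their count is C_8. So B = C_8 = 1430.
A Dyck path with 6 up-steps and 6 down-steps has semilength 6, so there are C_6 of them. So D = C_6 = 132.
A + B − D = 35357670 + 1430 − 132 = 35358968.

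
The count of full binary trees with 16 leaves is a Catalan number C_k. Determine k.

15

A full binary tree with L leaves has L−1 internal nodes and is counted by C_{L−1}; L = 16 gives C_15.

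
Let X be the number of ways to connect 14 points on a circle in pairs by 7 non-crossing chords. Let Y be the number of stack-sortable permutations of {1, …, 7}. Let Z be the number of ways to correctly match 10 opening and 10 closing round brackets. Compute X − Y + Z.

Pairing 14 circle points by 7 non-crossing chords gives C_7 matchings. So X = C_7 = 429.
By Knuth's characterisation, the stack-sortable permutations of length 7 are the 231-avoiders, numbering C_7. So Y = C_7 = 429.
A balanced arrangement of 10 bracket pairs is a Dyck word of semilength 10, so the count is C_10. So Z = C_10 = 16796.
X − Y + Z = 429 − 429 + 16796 = 16796.

16796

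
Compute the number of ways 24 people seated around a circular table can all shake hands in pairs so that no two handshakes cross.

208012

With 24 = 2·12 people, non-crossing handshake pairings are non-crossing perfect matchings on a circle, counted by C_12.
C_12 = C(24,12)/13 = 2704156/13 = 208012.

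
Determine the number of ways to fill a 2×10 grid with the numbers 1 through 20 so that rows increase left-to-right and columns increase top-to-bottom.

16796

By the hook-length formula (or a Dyck-path bijection), SYT of shape 2×10 number C_10.
C_10 = 16796.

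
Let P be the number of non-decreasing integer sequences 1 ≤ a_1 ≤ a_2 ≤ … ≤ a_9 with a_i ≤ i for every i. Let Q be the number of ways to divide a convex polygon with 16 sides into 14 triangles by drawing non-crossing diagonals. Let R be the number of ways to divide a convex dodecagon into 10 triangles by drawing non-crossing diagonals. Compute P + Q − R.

Weakly increasing sequences with a_i ≤ i biject with Dyck paths of semilength 9, so there are C_9. So P = C_9 = 4862.
The number of triangulations of a 16-gon is the Catalan number C_14 (index = sides − 2). So Q = C_14 = 2674440.
A convex 12-gon is triangulated into 10 triangles, and the number of such triangulations is the Catalan number C_{12−2} = C_10. So R = C_10 = 16796.
P + Q − R = 4862 + 2674440 − 16796 = 2662506.

2662506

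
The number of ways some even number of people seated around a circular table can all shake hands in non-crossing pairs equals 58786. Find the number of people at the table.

22

Non-crossing handshake pairings of 2n people are counted by C_n; 58786 = C_11.
So n = 11, and there are 2n = 22 people.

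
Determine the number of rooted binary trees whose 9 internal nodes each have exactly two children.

4862

The number of full binary trees on 9 internal nodes is the Catalan number C_9.
C_9 = C(18,9)/10 = 48620/10 = 4862.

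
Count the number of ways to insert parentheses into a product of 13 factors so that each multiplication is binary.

Parenthesizations of m factors correspond to full binary trees with m leaves, counted by C_{m−1}; m = 13 gives C_12.
C_12 = C_11 · 2(2·11+1)/(11+2) = 58786 · 46/13 = 208012.

208012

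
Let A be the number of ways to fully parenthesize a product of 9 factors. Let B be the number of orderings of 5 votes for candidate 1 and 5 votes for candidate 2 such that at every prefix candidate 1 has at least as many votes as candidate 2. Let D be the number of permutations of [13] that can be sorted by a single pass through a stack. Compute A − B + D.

Parenthesizations of m factors correspond to full binary trees with m leaves, counted by C_{m−1}; m = 9 gives C_8. So A = C_8 = 1430.
Reading a vote for the leader as '(' and for the other as ')' turns such a sequence into a balanced string of 5 pairs, so the count is C_5. So B = C_5 = 42.
Stack-sortable permutations are exactly the 231-avoiding ones, counted by C_n; here n = 13. So D = C_13 = 742900.
A − B + D = 1430 − 42 + 742900 = 744288.

744288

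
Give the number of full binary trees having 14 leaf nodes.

742900

A full binary tree with L leaves has L−1 internal nodes and is counted by C_{L−1}; L = 14 gives C_13.
C_13 = C(26,13)/14 = 10400600/14 = 742900.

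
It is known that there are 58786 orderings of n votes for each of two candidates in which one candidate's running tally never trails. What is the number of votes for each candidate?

11

Such ballot sequences with n votes each are counted by C_n, and C_11 = 58786.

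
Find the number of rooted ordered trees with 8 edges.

1430

A rooted plane tree with 8 edges has 9 nodes, and the count is C_8.
C_8 = 1430.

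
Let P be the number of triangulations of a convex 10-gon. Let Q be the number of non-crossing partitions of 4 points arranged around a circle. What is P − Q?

The number of triangulations of a 10-gon is the Catalan number C_8 (index = sides − 2). So P = C_8 = 1430.
The non-crossing partitions of [4] form a lattice of size C_4. So Q = C_4 = 14.
P − Q = 1430 − 14 = 1416.

1416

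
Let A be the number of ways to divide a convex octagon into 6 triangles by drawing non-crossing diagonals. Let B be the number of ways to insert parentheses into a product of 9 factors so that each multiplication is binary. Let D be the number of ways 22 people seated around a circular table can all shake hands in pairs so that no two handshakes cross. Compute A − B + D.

57488

Triangulations of a convex m-gon are counted by C_{m−2}; with m = 8 this is C_6. So A = C_6 = 132.
Bracketing 9 factors into binary products is counted by C_{9−1} = C_8. So B = C_8 = 1430.
With 22 = 2·11 people, non-crossing handshake pairings are non-crossing perfect matchings on a circle, counted by C_11. So D = C_11 = 58786.
A − B + D = 132 − 1430 + 58786 = 57488.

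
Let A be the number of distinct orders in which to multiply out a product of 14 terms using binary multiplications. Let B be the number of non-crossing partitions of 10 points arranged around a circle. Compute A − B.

Ways to associate a product of 14 factors correspond to binary trees on 14 leaves, so the count is C_13. So A = C_13 = 742900.
The non-crossing partitions of [10] form a lattice of size C_10. So B = C_10 = 16796.
A − B = 742900 − 16796 = 726104.

726104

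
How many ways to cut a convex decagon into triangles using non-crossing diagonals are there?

Triangulations of a convex m-gon are counted by C_{m−2}; with m = 10 this is C_8.
C_8 = C(16,8)/9 = 12870/9 = 1430.

1430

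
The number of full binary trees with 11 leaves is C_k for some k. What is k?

Full binary trees with 11 leaves have 11−1 = 10 internal nodes, so there are C_10 of them.

10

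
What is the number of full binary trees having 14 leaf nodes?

742900

A full binary tree with L leaves has L−1 internal nodes and is counted by C_{L−1}; L = 14 gives C_13.
C_13 = C(26,13)/14 = 10400600/14 = 742900.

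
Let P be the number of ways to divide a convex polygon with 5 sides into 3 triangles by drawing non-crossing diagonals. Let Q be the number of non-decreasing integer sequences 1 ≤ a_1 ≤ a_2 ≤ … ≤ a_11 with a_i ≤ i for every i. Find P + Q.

The number of triangulations of a 5-gon is the Catalan number C_3 (index = sides − 2). So P = C_3 = 5.
Weakly increasing sequences with a_i ≤ i biject with Dyck paths of semilength 11, so there are C_11. So Q = C_11 = 58786.
P + Q = 5 + 58786 = 58791.

58791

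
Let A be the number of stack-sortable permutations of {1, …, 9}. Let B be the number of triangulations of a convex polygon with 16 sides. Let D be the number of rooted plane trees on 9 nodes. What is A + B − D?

2677872

Stack-sortable permutations are exactly the 231-avoiding ones, counted by C_n; here n = 9. So A = C_9 = 4862.
A convex 16-gon is triangulated into 14 triangles, and the number of such triangulations is the Catalan number C_{16−2} = C_14. So B = C_14 = 2674440.
Rooted ordered (plane) trees on m nodes have m−1 edges and are counted by C_{m−1}; m = 9 gives C_8. So D = C_8 = 1430.
A + B − D = 4862 + 2674440 − 1430 = 2677872.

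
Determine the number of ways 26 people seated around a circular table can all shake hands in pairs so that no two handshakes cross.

742900

Non-crossing handshake pairings of 2n people are counted by C_n; 26 people gives n = 13.
C_13 = 742900.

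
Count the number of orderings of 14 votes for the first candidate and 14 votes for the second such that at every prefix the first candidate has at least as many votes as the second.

Ballot sequences with n votes each where one side never trails are Dyck words, counted by C_n; here n = 14.
C_14 = C(28,14)/15 = 40116600/15 = 2674440.

2674440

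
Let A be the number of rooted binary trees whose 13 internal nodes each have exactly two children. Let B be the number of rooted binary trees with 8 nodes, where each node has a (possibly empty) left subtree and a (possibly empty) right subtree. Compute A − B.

741470

Full binary trees with n internal nodes are counted by C_n; here n = 13. So A = C_13 = 742900.
Binary trees (left/right distinguished) on n nodes are counted by C_n; here n = 8. So B = C_8 = 1430.
A − B = 742900 − 1430 = 741470.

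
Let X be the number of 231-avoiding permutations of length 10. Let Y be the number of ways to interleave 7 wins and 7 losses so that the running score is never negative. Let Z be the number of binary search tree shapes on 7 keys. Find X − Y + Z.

16796

For any fixed pattern of length 3, the pattern-avoiding permutations of [10] number C_10. So X = C_10 = 16796.
Reading a vote for the leader as '(' and for the other as ')' turns such a sequence into a balanced string of 7 pairs, so the count is C_7. So Y = C_7 = 429.
Binary trees (left/right distinguished) on n nodes are counted by C_n; here n = 7. So Z = C_7 = 429.
X − Y + Z = 16796 − 429 + 429 = 16796.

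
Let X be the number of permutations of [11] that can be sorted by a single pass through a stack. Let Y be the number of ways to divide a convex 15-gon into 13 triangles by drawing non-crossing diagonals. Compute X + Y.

801686

Stack-sortable permutations are exactly the 231-avoiding ones, counted by C_n; here n = 11. So X = C_11 = 58786.
A convex 15-gon is triangulated into 13 triangles, and the number of such triangulations is the Catalan number C_{15−2} = C_13. So Y = C_13 = 742900.
X + Y = 58786 + 742900 = 801686.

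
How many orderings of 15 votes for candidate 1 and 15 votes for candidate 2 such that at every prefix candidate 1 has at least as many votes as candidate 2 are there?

Reading a vote for the leader as '(' and for the other as ')' turns such a sequence into a balanced string of 15 pairs, so the count is C_15.
C_15 = C_14 · 2(2·14+1)/(14+2) = 2674440 · 58/16 = 9694845.

9694845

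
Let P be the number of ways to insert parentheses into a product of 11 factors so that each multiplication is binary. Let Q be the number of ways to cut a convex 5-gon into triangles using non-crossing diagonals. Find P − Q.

Bracketing 11 factors into binary products is counted by C_{11−1} = C_10. So P = C_10 = 16796.
Triangulations of a convex m-gon are counted by C_{m−2}; with m = 5 this is C_3. So Q = C_3 = 5.
P − Q = 16796 − 5 = 16791.

16791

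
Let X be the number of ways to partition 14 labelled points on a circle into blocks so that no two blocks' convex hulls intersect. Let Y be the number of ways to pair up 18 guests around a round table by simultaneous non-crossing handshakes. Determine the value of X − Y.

Non-crossing partitions of an n-element set are counted by C_n; here n = 14. So X = C_14 = 2674440.
Non-crossing handshake pairings of 2n people are counted by C_n; 18 people gives n = 9. So Y = C_9 = 4862.
X − Y = 2674440 − 4862 = 2669578.

2669578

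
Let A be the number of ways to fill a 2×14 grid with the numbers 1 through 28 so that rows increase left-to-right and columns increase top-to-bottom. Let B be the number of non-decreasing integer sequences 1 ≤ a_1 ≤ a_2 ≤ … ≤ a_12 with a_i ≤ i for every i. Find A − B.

By the hook-length formula (or a Dyck-path bijection), SYT of shape 2×14 number C_14. So A = C_14 = 2674440.
Such sub-staircase sequences of length n are counted by C_n; here n = 12. So B = C_12 = 208012.
A − B = 2674440 − 208012 = 2466428.

2466428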